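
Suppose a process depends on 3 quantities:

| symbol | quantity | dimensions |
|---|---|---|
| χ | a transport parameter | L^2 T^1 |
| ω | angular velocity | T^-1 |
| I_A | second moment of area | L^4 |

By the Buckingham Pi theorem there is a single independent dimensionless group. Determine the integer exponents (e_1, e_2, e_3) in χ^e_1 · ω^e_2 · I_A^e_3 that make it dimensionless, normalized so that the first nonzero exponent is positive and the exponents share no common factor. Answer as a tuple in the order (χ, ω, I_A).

L: e_1·(2) + e_2·(0) + e_3·(4) = 0
T: e_1·(1) + e_2·(-1) + e_3·(0) = 0
Solving this homogeneous linear system for the smallest-integer solution (first nonzero entry positive) gives (2, 2, -1).

(2, 2, -1)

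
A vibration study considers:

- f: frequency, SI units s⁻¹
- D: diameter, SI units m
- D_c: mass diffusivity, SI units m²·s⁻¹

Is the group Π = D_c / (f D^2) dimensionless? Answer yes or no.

yes

Sum the exponent of each base dimension across the product:
  M: −[f]_M − 2·[D]_M + [D_c]_M = −(0) − 2·(0) + (0) = 0
  L: −[f]_L − 2·[D]_L + [D_c]_L = −(0) − 2·(1) + (2) = 0
  T: −[f]_T − 2·[D]_T + [D_c]_T = −(-1) − 2·(0) + (-1) = 0
All base exponents vanish — dimensionless.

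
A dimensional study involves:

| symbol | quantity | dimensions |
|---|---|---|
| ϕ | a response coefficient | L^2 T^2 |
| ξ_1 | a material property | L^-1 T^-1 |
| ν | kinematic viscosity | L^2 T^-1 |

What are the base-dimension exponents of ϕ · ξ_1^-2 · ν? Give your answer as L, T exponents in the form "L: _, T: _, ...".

Collect each base-dimension exponent across the product:
  L: (2) − 2·(-1) + (2) = 6
  T: (2) − 2·(-1) + (-1) = 3
So the dimensions are [L⁶ T³].

L: 6, T: 3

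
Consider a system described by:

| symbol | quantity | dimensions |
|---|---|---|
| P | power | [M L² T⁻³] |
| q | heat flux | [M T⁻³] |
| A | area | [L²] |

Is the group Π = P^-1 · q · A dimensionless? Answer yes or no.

yes

Sum the exponent of each base dimension across the product:
  M: −[P]_M + [q]_M + [A]_M = −(1) + (1) + (0) = 0
  L: −[P]_L + [q]_L + [A]_L = −(2) + (0) + (2) = 0
  T: −[P]_T + [q]_T + [A]_T = −(-3) + (-3) + (0) = 0
  Θ: −[P]_Θ + [q]_Θ + [A]_Θ = −(0) + (0) + (0) = 0
All base exponents vanish — dimensionless.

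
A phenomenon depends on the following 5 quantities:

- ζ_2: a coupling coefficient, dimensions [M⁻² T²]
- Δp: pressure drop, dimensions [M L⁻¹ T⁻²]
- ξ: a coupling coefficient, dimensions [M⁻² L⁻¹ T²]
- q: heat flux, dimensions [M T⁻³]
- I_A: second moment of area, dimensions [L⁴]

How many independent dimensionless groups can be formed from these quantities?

2

There are 5 variables and 3 base dimensions (M, L, T).
The dimension matrix has rank 3.
Independent dimensionless groups: 5 − 3 = 2.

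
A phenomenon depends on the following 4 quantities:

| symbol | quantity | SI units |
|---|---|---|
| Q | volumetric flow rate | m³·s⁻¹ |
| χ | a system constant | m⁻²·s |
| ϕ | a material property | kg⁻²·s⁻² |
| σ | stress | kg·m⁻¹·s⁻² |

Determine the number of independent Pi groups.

There are 4 variables and 3 base dimensions (M, L, T).
The dimension matrix has rank 3.
Independent dimensionless groups: 4 − 3 = 1.

1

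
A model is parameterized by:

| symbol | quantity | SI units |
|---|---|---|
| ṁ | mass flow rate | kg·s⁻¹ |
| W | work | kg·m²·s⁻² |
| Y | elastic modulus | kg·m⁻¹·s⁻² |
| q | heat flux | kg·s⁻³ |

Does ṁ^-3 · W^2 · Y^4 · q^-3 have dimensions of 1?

Sum the exponent of each base dimension across the product:
  M: −3·[ṁ]_M + 2·[W]_M + 4·[Y]_M − 3·[q]_M = −3·(1) + 2·(1) + 4·(1) − 3·(1) = 0
  L: −3·[ṁ]_L + 2·[W]_L + 4·[Y]_L − 3·[q]_L = −3·(0) + 2·(2) + 4·(-1) − 3·(0) = 0
  T: −3·[ṁ]_T + 2·[W]_T + 4·[Y]_T − 3·[q]_T = −3·(-1) + 2·(-2) + 4·(-2) − 3·(-3) = 0
  Θ: −3·[ṁ]_Θ + 2·[W]_Θ + 4·[Y]_Θ − 3·[q]_Θ = −3·(0) + 2·(0) + 4·(0) − 3·(0) = 0
All base exponents vanish — dimensionless.

yes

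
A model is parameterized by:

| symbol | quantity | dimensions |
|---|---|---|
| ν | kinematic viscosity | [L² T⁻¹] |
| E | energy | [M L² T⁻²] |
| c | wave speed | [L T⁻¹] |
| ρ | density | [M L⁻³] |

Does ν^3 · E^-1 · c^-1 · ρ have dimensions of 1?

yes

Sum the exponent of each base dimension across the product:
  M: 3·[ν]_M − [E]_M − [c]_M + [ρ]_M = 3·(0) − (1) − (0) + (1) = 0
  L: 3·[ν]_L − [E]_L − [c]_L + [ρ]_L = 3·(2) − (2) − (1) + (-3) = 0
  T: 3·[ν]_T − [E]_T − [c]_T + [ρ]_T = 3·(-1) − (-2) − (-1) + (0) = 0
  Θ: 3·[ν]_Θ − [E]_Θ − [c]_Θ + [ρ]_Θ = 3·(0) − (0) − (0) + (0) = 0
All base exponents vanish — dimensionless.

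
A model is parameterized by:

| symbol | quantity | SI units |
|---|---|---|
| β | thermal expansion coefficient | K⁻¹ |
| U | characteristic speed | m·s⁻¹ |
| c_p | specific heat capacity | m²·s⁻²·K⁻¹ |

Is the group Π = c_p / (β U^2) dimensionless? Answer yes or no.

Sum the exponent of each base dimension across the product:
  M: −[β]_M − 2·[U]_M + [c_p]_M = −(0) − 2·(0) + (0) = 0
  L: −[β]_L − 2·[U]_L + [c_p]_L = −(0) − 2·(1) + (2) = 0
  T: −[β]_T − 2·[U]_T + [c_p]_T = −(0) − 2·(-1) + (-2) = 0
  Θ: −[β]_Θ − 2·[U]_Θ + [c_p]_Θ = −(-1) − 2·(0) + (-1) = 0
All base exponents vanish — dimensionless.

yes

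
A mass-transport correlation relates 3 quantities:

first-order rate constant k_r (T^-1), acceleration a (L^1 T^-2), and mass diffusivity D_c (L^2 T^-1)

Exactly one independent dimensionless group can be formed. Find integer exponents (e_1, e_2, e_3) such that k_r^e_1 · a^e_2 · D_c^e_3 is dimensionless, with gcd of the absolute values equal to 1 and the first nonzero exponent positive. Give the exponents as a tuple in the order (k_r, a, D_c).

L: e_1·(0) + e_2·(1) + e_3·(2) = 0
T: e_1·(-1) + e_2·(-2) + e_3·(-1) = 0
Solving this homogeneous linear system for the smallest-integer solution (first nonzero entry positive) gives (3, -2, 1).

(3, -2, 1)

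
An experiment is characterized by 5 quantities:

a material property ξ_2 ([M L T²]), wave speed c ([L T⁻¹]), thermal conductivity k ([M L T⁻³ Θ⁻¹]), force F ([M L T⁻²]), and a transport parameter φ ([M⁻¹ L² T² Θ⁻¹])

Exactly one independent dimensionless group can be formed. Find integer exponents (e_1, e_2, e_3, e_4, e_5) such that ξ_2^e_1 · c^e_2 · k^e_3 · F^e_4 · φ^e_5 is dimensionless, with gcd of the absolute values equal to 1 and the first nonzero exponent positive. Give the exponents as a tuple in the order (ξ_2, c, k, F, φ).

M: e_1·(1) + e_2·(0) + e_3·(1) + e_4·(1) + e_5·(-1) = 0
L: e_1·(1) + e_2·(1) + e_3·(1) + e_4·(1) + e_5·(2) = 0
T: e_1·(2) + e_2·(-1) + e_3·(-3) + e_4·(-2) + e_5·(2) = 0
Θ: e_1·(0) + e_2·(0) + e_3·(-1) + e_4·(0) + e_5·(-1) = 0
Solving this homogeneous linear system for the smallest-integer solution (first nonzero entry positive) gives (1, 3, 1, -3, -1).

(1, 3, 1, -3, -1)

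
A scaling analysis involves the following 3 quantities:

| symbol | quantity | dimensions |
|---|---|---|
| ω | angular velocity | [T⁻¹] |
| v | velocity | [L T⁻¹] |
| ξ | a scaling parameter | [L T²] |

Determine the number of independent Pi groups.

There are 3 variables and 2 base dimensions (L, T).
The dimension matrix has rank 2.
Independent dimensionless groups: 3 − 2 = 1.

1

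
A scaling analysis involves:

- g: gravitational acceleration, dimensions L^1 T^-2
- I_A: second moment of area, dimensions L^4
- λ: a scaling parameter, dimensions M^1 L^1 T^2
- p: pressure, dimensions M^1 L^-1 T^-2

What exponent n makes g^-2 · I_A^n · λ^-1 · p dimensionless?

1

Balance the L exponent: (4)·n from I_A, plus −2·(1) − (1) + (-1) = -4 from the rest, must sum to zero.
4n − 4 = 0, so n = 1.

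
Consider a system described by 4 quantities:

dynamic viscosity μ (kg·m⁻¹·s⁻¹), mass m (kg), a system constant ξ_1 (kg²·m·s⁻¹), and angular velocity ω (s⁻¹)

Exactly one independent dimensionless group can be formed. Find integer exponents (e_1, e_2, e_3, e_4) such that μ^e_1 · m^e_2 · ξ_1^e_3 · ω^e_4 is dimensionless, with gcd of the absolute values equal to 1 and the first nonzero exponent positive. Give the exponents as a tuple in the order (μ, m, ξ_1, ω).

(1, -3, 1, -2)

M: e_1·(1) + e_2·(1) + e_3·(2) + e_4·(0) = 0
L: e_1·(-1) + e_2·(0) + e_3·(1) + e_4·(0) = 0
T: e_1·(-1) + e_2·(0) + e_3·(-1) + e_4·(-1) = 0
Solving this homogeneous linear system for the smallest-integer solution (first nonzero entry positive) gives (1, -3, 1, -2).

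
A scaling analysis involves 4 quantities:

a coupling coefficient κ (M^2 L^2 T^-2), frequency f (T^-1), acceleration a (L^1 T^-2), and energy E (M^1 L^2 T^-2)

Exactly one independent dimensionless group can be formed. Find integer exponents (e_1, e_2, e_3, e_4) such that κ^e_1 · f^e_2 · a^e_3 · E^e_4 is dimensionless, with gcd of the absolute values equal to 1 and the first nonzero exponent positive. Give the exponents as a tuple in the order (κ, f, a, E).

(1, -2, 2, -2)

M: e_1·(2) + e_2·(0) + e_3·(0) + e_4·(1) = 0
L: e_1·(2) + e_2·(0) + e_3·(1) + e_4·(2) = 0
T: e_1·(-2) + e_2·(-1) + e_3·(-2) + e_4·(-2) = 0
Solving this homogeneous linear system for the smallest-integer solution (first nonzero entry positive) gives (1, -2, 2, -2).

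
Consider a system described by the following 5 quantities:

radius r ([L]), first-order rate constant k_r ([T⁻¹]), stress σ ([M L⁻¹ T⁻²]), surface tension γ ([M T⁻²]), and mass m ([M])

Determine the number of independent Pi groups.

2

There are 5 variables and 3 base dimensions (M, L, T).
The dimension matrix has rank 3.
Independent dimensionless groups: 5 − 3 = 2.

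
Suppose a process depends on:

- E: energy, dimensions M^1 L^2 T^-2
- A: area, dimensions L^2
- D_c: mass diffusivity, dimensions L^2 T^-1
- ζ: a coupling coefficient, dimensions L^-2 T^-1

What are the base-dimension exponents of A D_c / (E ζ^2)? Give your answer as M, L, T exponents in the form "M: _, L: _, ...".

M: -1, L: 6, T: 3

Collect each base-dimension exponent across the product:
  M: −(1) + (0) + (0) − 2·(0) = -1
  L: −(2) + (2) + (2) − 2·(-2) = 6
  T: −(-2) + (0) + (-1) − 2·(-1) = 3
So the dimensions are [M⁻¹ L⁶ T³].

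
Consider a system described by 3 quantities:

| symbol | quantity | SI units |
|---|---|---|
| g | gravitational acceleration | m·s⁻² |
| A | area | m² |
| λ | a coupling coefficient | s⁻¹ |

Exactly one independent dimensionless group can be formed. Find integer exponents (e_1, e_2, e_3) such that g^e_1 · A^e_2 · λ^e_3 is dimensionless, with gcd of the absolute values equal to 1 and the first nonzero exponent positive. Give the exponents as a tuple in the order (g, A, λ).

L: e_1·(1) + e_2·(2) + e_3·(0) = 0
T: e_1·(-2) + e_2·(0) + e_3·(-1) = 0
Solving this homogeneous linear system for the smallest-integer solution (first nonzero entry positive) gives (2, -1, -4).

(2, -1, -4)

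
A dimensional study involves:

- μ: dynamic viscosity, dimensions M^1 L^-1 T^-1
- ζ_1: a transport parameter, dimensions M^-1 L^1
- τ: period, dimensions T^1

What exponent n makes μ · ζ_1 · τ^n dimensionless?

Balance the T exponent: (1)·n from τ, plus (-1) + (0) = -1 from the rest, must sum to zero.
n − 1 = 0, so n = 1.

1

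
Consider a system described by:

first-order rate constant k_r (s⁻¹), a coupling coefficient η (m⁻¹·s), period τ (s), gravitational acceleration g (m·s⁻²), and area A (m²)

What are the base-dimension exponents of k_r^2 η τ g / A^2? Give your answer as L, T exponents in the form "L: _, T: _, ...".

Collect each base-dimension exponent across the product:
  L: 2·(0) + (-1) + (0) + (1) − 2·(2) = -4
  T: 2·(-1) + (1) + (1) + (-2) − 2·(0) = -2
So the dimensions are [L⁻⁴ T⁻²].

L: -4, T: -2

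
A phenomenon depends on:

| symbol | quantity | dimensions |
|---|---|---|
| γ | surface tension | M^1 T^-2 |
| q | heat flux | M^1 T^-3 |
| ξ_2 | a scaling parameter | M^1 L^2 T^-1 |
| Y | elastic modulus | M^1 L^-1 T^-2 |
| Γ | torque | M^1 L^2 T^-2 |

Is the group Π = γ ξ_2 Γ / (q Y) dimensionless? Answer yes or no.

Sum the exponent of each base dimension across the product:
  M: [γ]_M − [q]_M + [ξ_2]_M − [Y]_M + [Γ]_M = (1) − (1) + (1) − (1) + (1) = 1
  L: [γ]_L − [q]_L + [ξ_2]_L − [Y]_L + [Γ]_L = (0) − (0) + (2) − (-1) + (2) = 5
  T: [γ]_T − [q]_T + [ξ_2]_T − [Y]_T + [Γ]_T = (-2) − (-3) + (-1) − (-2) + (-2) = 0
Net dimensions [M L⁵] ≠ [1] — not dimensionless.

no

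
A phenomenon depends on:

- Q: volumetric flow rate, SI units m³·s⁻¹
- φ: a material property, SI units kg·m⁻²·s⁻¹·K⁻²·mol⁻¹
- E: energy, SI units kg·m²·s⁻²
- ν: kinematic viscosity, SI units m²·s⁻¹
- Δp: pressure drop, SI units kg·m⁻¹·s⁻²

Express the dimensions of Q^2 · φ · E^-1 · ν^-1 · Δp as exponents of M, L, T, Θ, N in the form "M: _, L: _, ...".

M: 1, L: -1, T: -2, Θ: -2, N: -1

Collect each base-dimension exponent across the product:
  M: 2·(0) + (1) − (1) − (0) + (1) = 1
  L: 2·(3) + (-2) − (2) − (2) + (-1) = -1
  T: 2·(-1) + (-1) − (-2) − (-1) + (-2) = -2
  Θ: 2·(0) + (-2) − (0) − (0) + (0) = -2
  N: 2·(0) + (-1) − (0) − (0) + (0) = -1
So the dimensions are [M L⁻¹ T⁻² Θ⁻² N⁻¹].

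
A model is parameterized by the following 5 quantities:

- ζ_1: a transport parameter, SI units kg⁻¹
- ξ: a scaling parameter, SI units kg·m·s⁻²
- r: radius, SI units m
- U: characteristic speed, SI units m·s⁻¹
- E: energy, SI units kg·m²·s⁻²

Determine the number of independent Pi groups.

2

There are 5 variables and 3 base dimensions (M, L, T).
The dimension matrix has rank 3.
Independent dimensionless groups: 5 − 3 = 2.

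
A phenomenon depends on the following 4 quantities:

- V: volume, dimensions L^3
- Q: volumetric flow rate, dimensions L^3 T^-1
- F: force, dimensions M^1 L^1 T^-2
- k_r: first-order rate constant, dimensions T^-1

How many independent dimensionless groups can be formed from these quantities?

There are 4 variables and 3 base dimensions (M, L, T).
The dimension matrix has rank 3.
Independent dimensionless groups: 4 − 3 = 1.

1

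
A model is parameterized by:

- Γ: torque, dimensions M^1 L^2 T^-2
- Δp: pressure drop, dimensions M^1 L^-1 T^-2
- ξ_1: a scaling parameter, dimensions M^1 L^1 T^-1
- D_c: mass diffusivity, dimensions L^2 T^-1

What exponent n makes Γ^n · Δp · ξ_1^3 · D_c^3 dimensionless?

-4

Balance the M exponent: (1)·n from Γ, plus (1) + 3·(1) + 3·(0) = 4 from the rest, must sum to zero.
n + 4 = 0, so n = -4.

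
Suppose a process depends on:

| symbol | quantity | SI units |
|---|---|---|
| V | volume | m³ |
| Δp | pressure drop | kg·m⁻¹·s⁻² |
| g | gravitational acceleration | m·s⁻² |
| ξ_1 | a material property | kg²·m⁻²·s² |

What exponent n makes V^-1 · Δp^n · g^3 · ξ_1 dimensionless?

Balance the M exponent: (1)·n from Δp, plus −(0) + 3·(0) + (2) = 2 from the rest, must sum to zero.
n + 2 = 0, so n = -2.

-2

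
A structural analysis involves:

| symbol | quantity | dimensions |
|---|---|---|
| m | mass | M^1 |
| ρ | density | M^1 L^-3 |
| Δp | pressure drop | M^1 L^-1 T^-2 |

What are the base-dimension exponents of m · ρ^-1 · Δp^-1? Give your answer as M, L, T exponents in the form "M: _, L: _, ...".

Collect each base-dimension exponent across the product:
  M: (1) − (1) − (1) = -1
  L: (0) − (-3) − (-1) = 4
  T: (0) − (0) − (-2) = 2
So the dimensions are [M⁻¹ L⁴ T²].

M: -1, L: 4, T: 2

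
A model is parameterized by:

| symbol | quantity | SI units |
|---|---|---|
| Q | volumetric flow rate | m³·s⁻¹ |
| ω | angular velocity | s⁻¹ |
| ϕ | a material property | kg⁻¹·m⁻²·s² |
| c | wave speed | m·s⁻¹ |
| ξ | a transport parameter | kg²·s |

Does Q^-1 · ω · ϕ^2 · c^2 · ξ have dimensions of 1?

Sum the exponent of each base dimension across the product:
  M: −[Q]_M + [ω]_M + 2·[ϕ]_M + 2·[c]_M + [ξ]_M = −(0) + (0) + 2·(-1) + 2·(0) + (2) = 0
  L: −[Q]_L + [ω]_L + 2·[ϕ]_L + 2·[c]_L + [ξ]_L = −(3) + (0) + 2·(-2) + 2·(1) + (0) = -5
  T: −[Q]_T + [ω]_T + 2·[ϕ]_T + 2·[c]_T + [ξ]_T = −(-1) + (-1) + 2·(2) + 2·(-1) + (1) = 3
Net dimensions [L⁻⁵ T³] ≠ [1] — not dimensionless.

no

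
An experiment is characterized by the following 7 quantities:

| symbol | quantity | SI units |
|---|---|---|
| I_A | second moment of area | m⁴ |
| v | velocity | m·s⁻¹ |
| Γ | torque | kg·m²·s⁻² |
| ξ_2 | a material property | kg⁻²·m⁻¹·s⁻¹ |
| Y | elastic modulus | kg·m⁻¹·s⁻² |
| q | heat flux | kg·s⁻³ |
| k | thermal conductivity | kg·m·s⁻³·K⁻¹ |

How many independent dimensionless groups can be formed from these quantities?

3

There are 7 variables and 4 base dimensions (M, L, T, Θ).
The dimension matrix has rank 4.
Independent dimensionless groups: 7 − 4 = 3.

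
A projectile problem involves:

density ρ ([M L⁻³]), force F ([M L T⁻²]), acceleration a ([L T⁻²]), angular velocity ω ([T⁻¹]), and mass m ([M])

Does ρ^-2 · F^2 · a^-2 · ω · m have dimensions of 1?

no

Sum the exponent of each base dimension across the product:
  M: −2·[ρ]_M + 2·[F]_M − 2·[a]_M + [ω]_M + [m]_M = −2·(1) + 2·(1) − 2·(0) + (0) + (1) = 1
  L: −2·[ρ]_L + 2·[F]_L − 2·[a]_L + [ω]_L + [m]_L = −2·(-3) + 2·(1) − 2·(1) + (0) + (0) = 6
  T: −2·[ρ]_T + 2·[F]_T − 2·[a]_T + [ω]_T + [m]_T = −2·(0) + 2·(-2) − 2·(-2) + (-1) + (0) = -1
Net dimensions [M L⁶ T⁻¹] ≠ [1] — not dimensionless.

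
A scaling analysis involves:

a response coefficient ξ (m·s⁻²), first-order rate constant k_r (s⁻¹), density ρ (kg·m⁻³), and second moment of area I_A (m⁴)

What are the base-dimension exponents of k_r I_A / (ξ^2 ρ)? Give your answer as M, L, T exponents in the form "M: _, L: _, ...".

M: -1, L: 5, T: 3

Collect each base-dimension exponent across the product:
  M: −2·(0) + (0) − (1) + (0) = -1
  L: −2·(1) + (0) − (-3) + (4) = 5
  T: −2·(-2) + (-1) − (0) + (0) = 3
So the dimensions are [M⁻¹ L⁵ T³].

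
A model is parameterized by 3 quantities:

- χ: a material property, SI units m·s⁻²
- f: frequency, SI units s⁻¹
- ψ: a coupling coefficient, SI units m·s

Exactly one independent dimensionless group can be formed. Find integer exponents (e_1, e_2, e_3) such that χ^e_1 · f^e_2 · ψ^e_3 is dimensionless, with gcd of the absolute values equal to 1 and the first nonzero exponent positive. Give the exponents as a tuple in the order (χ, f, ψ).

L: e_1·(1) + e_2·(0) + e_3·(1) = 0
T: e_1·(-2) + e_2·(-1) + e_3·(1) = 0
Solving this homogeneous linear system for the smallest-integer solution (first nonzero entry positive) gives (1, -3, -1).

(1, -3, -1)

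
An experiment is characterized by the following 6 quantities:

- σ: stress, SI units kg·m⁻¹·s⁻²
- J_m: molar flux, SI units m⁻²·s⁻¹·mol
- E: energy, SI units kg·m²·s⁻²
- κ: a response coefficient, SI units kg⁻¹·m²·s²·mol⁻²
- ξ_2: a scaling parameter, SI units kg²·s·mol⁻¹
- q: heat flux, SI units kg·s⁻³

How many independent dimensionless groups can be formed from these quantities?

There are 6 variables and 4 base dimensions (M, L, T, N).
The dimension matrix has rank 4.
Independent dimensionless groups: 6 − 4 = 2.

2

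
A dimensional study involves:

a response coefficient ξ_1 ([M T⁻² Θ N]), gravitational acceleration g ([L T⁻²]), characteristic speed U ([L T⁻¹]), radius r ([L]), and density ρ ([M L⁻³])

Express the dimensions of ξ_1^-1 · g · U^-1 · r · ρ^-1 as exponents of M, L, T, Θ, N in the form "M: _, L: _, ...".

M: -2, L: 4, T: 1, Θ: -1, N: -1

Collect each base-dimension exponent across the product:
  M: −(1) + (0) − (0) + (0) − (1) = -2
  L: −(0) + (1) − (1) + (1) − (-3) = 4
  T: −(-2) + (-2) − (-1) + (0) − (0) = 1
  Θ: −(1) + (0) − (0) + (0) − (0) = -1
  N: −(1) + (0) − (0) + (0) − (0) = -1
So the dimensions are [M⁻² L⁴ T Θ⁻¹ N⁻¹].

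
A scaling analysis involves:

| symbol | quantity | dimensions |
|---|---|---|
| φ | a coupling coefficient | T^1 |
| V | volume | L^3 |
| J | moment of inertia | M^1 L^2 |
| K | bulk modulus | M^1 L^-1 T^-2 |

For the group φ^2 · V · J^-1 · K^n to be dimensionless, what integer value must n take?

Balance the M exponent: (1)·n from K, plus 2·(0) + (0) − (1) = -1 from the rest, must sum to zero.
n − 1 = 0, so n = 1.

1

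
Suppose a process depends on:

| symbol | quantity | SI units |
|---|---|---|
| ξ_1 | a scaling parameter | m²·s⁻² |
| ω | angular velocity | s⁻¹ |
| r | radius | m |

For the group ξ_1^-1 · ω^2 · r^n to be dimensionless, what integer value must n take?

Balance the L exponent: (1)·n from r, plus −(2) + 2·(0) = -2 from the rest, must sum to zero.
n − 2 = 0, so n = 2.

2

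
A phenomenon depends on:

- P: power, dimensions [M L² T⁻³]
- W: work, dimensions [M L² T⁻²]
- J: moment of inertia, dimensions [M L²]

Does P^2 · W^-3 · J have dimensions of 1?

yes

Sum the exponent of each base dimension across the product:
  M: 2·[P]_M − 3·[W]_M + [J]_M = 2·(1) − 3·(1) + (1) = 0
  L: 2·[P]_L − 3·[W]_L + [J]_L = 2·(2) − 3·(2) + (2) = 0
  T: 2·[P]_T − 3·[W]_T + [J]_T = 2·(-3) − 3·(-2) + (0) = 0
  I: 2·[P]_I − 3·[W]_I + [J]_I = 2·(0) − 3·(0) + (0) = 0
All base exponents vanish — dimensionless.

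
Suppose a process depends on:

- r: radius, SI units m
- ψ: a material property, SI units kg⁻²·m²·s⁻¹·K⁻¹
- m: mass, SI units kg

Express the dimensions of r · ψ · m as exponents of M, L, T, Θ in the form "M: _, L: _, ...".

Collect each base-dimension exponent across the product:
  M: (0) + (-2) + (1) = -1
  L: (1) + (2) + (0) = 3
  T: (0) + (-1) + (0) = -1
  Θ: (0) + (-1) + (0) = -1
So the dimensions are [M⁻¹ L³ T⁻¹ Θ⁻¹].

M: -1, L: 3, T: -1, Θ: -1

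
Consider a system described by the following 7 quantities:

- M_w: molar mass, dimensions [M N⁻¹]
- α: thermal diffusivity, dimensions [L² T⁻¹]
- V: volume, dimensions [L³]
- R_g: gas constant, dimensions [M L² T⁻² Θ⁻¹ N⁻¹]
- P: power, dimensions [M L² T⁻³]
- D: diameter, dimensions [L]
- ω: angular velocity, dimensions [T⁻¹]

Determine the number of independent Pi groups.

2

There are 7 variables and 5 base dimensions (M, L, T, Θ, N).
The dimension matrix has rank 5.
Independent dimensionless groups: 7 − 5 = 2.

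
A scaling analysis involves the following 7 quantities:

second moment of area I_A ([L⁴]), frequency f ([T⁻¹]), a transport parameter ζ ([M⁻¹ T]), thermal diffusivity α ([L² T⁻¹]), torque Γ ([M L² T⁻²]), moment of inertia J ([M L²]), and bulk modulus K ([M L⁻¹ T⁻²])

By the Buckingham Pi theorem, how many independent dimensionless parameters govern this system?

There are 7 variables and 3 base dimensions (M, L, T).
The dimension matrix has rank 3.
Independent dimensionless groups: 7 − 3 = 4.

4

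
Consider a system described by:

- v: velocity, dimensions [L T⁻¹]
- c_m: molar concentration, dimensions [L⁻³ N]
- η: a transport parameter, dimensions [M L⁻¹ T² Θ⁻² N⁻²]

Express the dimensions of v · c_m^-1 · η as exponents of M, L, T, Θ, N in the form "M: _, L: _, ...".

Collect each base-dimension exponent across the product:
  M: (0) − (0) + (1) = 1
  L: (1) − (-3) + (-1) = 3
  T: (-1) − (0) + (2) = 1
  Θ: (0) − (0) + (-2) = -2
  N: (0) − (1) + (-2) = -3
So the dimensions are [M L³ T Θ⁻² N⁻³].

M: 1, L: 3, T: 1, Θ: -2, N: -3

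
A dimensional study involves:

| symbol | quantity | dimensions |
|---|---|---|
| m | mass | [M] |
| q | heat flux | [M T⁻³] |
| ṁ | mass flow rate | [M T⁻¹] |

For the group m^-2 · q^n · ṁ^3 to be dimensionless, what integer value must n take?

-1

Balance the M exponent: (1)·n from q, plus −2·(1) + 3·(1) = 1 from the rest, must sum to zero.
n + 1 = 0, so n = -1.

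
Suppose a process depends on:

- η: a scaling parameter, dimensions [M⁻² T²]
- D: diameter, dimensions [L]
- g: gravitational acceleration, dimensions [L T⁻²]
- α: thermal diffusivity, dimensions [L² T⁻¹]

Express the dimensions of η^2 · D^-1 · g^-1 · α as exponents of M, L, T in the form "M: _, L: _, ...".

Collect each base-dimension exponent across the product:
  M: 2·(-2) − (0) − (0) + (0) = -4
  L: 2·(0) − (1) − (1) + (2) = 0
  T: 2·(2) − (0) − (-2) + (-1) = 5
So the dimensions are [M⁻⁴ T⁵].

M: -4, L: 0, T: 5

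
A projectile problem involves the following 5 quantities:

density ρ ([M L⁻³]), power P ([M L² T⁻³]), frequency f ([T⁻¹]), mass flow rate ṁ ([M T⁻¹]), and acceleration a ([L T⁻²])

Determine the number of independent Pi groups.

There are 5 variables and 3 base dimensions (M, L, T).
The dimension matrix has rank 3.
Independent dimensionless groups: 5 − 3 = 2.

2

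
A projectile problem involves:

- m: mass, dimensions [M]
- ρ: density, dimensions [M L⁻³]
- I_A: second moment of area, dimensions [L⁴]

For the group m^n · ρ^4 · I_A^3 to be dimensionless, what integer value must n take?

Balance the M exponent: (1)·n from m, plus 4·(1) + 3·(0) = 4 from the rest, must sum to zero.
n + 4 = 0, so n = -4.

-4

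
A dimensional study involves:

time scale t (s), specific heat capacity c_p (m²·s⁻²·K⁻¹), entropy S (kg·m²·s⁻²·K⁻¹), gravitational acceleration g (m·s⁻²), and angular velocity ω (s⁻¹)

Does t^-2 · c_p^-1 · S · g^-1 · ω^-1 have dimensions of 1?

Sum the exponent of each base dimension across the product:
  M: −2·[t]_M − [c_p]_M + [S]_M − [g]_M − [ω]_M = −2·(0) − (0) + (1) − (0) − (0) = 1
  L: −2·[t]_L − [c_p]_L + [S]_L − [g]_L − [ω]_L = −2·(0) − (2) + (2) − (1) − (0) = -1
  T: −2·[t]_T − [c_p]_T + [S]_T − [g]_T − [ω]_T = −2·(1) − (-2) + (-2) − (-2) − (-1) = 1
  Θ: −2·[t]_Θ − [c_p]_Θ + [S]_Θ − [g]_Θ − [ω]_Θ = −2·(0) − (-1) + (-1) − (0) − (0) = 0
Net dimensions [M L⁻¹ T] ≠ [1] — not dimensionless.

no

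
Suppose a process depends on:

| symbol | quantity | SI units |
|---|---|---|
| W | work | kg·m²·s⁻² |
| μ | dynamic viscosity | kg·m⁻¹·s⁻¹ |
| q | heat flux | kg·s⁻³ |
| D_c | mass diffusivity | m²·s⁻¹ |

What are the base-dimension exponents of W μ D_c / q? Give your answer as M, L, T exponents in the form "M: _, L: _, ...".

Collect each base-dimension exponent across the product:
  M: (1) + (1) − (1) + (0) = 1
  L: (2) + (-1) − (0) + (2) = 3
  T: (-2) + (-1) − (-3) + (-1) = -1
So the dimensions are [M L³ T⁻¹].

M: 1, L: 3, T: -1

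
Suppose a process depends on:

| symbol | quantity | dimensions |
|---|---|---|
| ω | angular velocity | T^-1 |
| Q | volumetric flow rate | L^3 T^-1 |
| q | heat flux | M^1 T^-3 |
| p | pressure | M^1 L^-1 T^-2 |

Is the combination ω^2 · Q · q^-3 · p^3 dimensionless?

yes

Sum the exponent of each base dimension across the product:
  M: 2·[ω]_M + [Q]_M − 3·[q]_M + 3·[p]_M = 2·(0) + (0) − 3·(1) + 3·(1) = 0
  L: 2·[ω]_L + [Q]_L − 3·[q]_L + 3·[p]_L = 2·(0) + (3) − 3·(0) + 3·(-1) = 0
  T: 2·[ω]_T + [Q]_T − 3·[q]_T + 3·[p]_T = 2·(-1) + (-1) − 3·(-3) + 3·(-2) = 0
All base exponents vanish — dimensionless.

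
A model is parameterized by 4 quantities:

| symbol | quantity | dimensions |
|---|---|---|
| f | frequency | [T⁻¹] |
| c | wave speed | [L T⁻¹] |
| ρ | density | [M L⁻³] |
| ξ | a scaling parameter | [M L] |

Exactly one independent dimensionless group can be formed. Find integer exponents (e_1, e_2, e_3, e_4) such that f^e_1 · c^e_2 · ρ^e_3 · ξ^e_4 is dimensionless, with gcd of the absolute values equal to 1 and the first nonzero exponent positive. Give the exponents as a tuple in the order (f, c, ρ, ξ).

(4, -4, -1, 1)

M: e_1·(0) + e_2·(0) + e_3·(1) + e_4·(1) = 0
L: e_1·(0) + e_2·(1) + e_3·(-3) + e_4·(1) = 0
T: e_1·(-1) + e_2·(-1) + e_3·(0) + e_4·(0) = 0
Solving this homogeneous linear system for the smallest-integer solution (first nonzero entry positive) gives (4, -4, -1, 1).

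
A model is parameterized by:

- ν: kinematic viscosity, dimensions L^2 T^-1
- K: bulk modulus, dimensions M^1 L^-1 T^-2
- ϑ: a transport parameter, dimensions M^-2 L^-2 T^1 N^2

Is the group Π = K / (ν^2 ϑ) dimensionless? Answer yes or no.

no

Sum the exponent of each base dimension across the product:
  M: −2·[ν]_M + [K]_M − [ϑ]_M = −2·(0) + (1) − (-2) = 3
  L: −2·[ν]_L + [K]_L − [ϑ]_L = −2·(2) + (-1) − (-2) = -3
  T: −2·[ν]_T + [K]_T − [ϑ]_T = −2·(-1) + (-2) − (1) = -1
  N: −2·[ν]_N + [K]_N − [ϑ]_N = −2·(0) + (0) − (2) = -2
Net dimensions [M³ L⁻³ T⁻¹ N⁻²] ≠ [1] — not dimensionless.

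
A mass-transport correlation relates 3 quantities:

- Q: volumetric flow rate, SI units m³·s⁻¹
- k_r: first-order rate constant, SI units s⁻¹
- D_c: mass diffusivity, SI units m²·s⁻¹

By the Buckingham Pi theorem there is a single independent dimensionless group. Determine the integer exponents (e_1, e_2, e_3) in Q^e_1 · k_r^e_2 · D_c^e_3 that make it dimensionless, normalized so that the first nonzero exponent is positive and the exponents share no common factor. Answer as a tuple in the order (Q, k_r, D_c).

L: e_1·(3) + e_2·(0) + e_3·(2) = 0
T: e_1·(-1) + e_2·(-1) + e_3·(-1) = 0
Solving this homogeneous linear system for the smallest-integer solution (first nonzero entry positive) gives (2, 1, -3).

(2, 1, -3)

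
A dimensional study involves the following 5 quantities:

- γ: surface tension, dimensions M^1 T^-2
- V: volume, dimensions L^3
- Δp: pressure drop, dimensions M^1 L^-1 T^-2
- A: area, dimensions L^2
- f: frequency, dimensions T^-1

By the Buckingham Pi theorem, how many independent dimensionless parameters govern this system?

2

There are 5 variables and 3 base dimensions (M, L, T).
The dimension matrix has rank 3.
Independent dimensionless groups: 5 − 3 = 2.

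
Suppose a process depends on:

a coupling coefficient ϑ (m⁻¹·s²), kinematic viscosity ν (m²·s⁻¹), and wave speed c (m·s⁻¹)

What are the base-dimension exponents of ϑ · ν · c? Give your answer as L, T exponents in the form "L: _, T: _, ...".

L: 2, T: 0

Collect each base-dimension exponent across the product:
  L: (-1) + (2) + (1) = 2
  T: (2) + (-1) + (-1) = 0
So the dimensions are [L²].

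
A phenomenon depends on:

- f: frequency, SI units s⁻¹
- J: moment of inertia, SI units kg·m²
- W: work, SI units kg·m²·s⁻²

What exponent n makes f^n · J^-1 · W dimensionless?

-2

Balance the T exponent: (-1)·n from f, plus −(0) + (-2) = -2 from the rest, must sum to zero.
−n − 2 = 0, so n = -2.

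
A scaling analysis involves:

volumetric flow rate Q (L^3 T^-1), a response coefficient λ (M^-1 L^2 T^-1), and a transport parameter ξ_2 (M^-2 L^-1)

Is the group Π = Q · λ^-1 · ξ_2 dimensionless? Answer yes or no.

no

Sum the exponent of each base dimension across the product:
  M: [Q]_M − [λ]_M + [ξ_2]_M = (0) − (-1) + (-2) = -1
  L: [Q]_L − [λ]_L + [ξ_2]_L = (3) − (2) + (-1) = 0
  T: [Q]_T − [λ]_T + [ξ_2]_T = (-1) − (-1) + (0) = 0
Net dimensions [M⁻¹] ≠ [1] — not dimensionless.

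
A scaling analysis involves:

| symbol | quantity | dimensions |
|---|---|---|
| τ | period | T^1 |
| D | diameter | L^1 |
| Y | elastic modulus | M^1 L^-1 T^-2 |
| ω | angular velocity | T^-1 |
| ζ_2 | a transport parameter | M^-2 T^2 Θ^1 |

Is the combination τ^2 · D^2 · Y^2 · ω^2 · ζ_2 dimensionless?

no

Sum the exponent of each base dimension across the product:
  M: 2·[τ]_M + 2·[D]_M + 2·[Y]_M + 2·[ω]_M + [ζ_2]_M = 2·(0) + 2·(0) + 2·(1) + 2·(0) + (-2) = 0
  L: 2·[τ]_L + 2·[D]_L + 2·[Y]_L + 2·[ω]_L + [ζ_2]_L = 2·(0) + 2·(1) + 2·(-1) + 2·(0) + (0) = 0
  T: 2·[τ]_T + 2·[D]_T + 2·[Y]_T + 2·[ω]_T + [ζ_2]_T = 2·(1) + 2·(0) + 2·(-2) + 2·(-1) + (2) = -2
  Θ: 2·[τ]_Θ + 2·[D]_Θ + 2·[Y]_Θ + 2·[ω]_Θ + [ζ_2]_Θ = 2·(0) + 2·(0) + 2·(0) + 2·(0) + (1) = 1
Net dimensions [T⁻² Θ] ≠ [1] — not dimensionless.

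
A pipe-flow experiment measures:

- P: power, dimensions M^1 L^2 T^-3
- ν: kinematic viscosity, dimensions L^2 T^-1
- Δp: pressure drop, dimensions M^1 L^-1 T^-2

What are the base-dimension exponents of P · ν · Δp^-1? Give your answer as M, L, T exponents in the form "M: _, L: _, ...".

Collect each base-dimension exponent across the product:
  M: (1) + (0) − (1) = 0
  L: (2) + (2) − (-1) = 5
  T: (-3) + (-1) − (-2) = -2
So the dimensions are [L⁵ T⁻²].

M: 0, L: 5, T: -2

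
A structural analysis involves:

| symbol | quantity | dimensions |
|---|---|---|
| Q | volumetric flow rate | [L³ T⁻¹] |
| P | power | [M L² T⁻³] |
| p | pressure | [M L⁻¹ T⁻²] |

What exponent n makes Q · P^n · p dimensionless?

-1

Balance the M exponent: (1)·n from P, plus (0) + (1) = 1 from the rest, must sum to zero.
n + 1 = 0, so n = -1.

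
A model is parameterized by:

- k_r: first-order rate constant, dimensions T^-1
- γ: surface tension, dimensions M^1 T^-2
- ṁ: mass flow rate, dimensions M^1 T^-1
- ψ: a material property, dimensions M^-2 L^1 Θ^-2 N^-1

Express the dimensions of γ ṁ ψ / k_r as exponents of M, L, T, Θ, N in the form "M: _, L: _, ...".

Collect each base-dimension exponent across the product:
  M: −(0) + (1) + (1) + (-2) = 0
  L: −(0) + (0) + (0) + (1) = 1
  T: −(-1) + (-2) + (-1) + (0) = -2
  Θ: −(0) + (0) + (0) + (-2) = -2
  N: −(0) + (0) + (0) + (-1) = -1
So the dimensions are [L T⁻² Θ⁻² N⁻¹].

M: 0, L: 1, T: -2, Θ: -2, N: -1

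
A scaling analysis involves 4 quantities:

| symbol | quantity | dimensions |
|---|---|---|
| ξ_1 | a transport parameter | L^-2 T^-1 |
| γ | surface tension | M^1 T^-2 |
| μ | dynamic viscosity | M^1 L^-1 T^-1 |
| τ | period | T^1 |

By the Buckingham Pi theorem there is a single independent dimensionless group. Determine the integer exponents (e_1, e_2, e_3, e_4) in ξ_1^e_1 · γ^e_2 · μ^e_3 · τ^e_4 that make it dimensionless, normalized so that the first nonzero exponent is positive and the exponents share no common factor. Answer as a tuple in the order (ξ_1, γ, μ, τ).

M: e_1·(0) + e_2·(1) + e_3·(1) + e_4·(0) = 0
L: e_1·(-2) + e_2·(0) + e_3·(-1) + e_4·(0) = 0
T: e_1·(-1) + e_2·(-2) + e_3·(-1) + e_4·(1) = 0
Solving this homogeneous linear system for the smallest-integer solution (first nonzero entry positive) gives (1, 2, -2, 3).

(1, 2, -2, 3)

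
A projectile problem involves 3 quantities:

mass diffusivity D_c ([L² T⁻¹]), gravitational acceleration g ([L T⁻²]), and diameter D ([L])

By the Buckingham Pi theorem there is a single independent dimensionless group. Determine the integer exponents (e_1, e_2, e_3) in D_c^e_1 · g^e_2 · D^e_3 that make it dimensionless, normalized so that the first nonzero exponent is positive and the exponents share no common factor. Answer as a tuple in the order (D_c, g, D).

L: e_1·(2) + e_2·(1) + e_3·(1) = 0
T: e_1·(-1) + e_2·(-2) + e_3·(0) = 0
Solving this homogeneous linear system for the smallest-integer solution (first nonzero entry positive) gives (2, -1, -3).

(2, -1, -3)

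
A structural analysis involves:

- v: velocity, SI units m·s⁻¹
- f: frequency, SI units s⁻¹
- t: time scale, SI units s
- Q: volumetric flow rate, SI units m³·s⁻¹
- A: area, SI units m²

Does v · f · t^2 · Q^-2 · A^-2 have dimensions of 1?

no

Sum the exponent of each base dimension across the product:
  L: [v]_L + [f]_L + 2·[t]_L − 2·[Q]_L − 2·[A]_L = (1) + (0) + 2·(0) − 2·(3) − 2·(2) = -9
  T: [v]_T + [f]_T + 2·[t]_T − 2·[Q]_T − 2·[A]_T = (-1) + (-1) + 2·(1) − 2·(-1) − 2·(0) = 2
Net dimensions [L⁻⁹ T²] ≠ [1] — not dimensionless.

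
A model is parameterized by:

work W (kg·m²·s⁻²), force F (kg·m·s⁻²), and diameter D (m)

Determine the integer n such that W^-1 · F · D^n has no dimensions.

1

Balance the L exponent: (1)·n from D, plus −(2) + (1) = -1 from the rest, must sum to zero.
n − 1 = 0, so n = 1.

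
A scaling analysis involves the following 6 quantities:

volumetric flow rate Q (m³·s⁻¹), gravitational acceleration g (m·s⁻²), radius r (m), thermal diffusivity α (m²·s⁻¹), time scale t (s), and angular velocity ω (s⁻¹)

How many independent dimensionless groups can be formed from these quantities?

There are 6 variables and 2 base dimensions (L, T).
The dimension matrix has rank 2.
Independent dimensionless groups: 6 − 2 = 4.

4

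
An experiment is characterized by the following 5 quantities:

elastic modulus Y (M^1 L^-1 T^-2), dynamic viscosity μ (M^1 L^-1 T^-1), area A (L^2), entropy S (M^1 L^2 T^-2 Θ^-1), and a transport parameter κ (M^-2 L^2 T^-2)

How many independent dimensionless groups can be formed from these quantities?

There are 5 variables and 4 base dimensions (M, L, T, Θ).
The dimension matrix has rank 4.
Independent dimensionless groups: 5 − 4 = 1.

1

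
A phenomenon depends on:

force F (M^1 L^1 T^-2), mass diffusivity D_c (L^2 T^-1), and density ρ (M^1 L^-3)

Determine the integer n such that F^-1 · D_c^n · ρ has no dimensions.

Balance the L exponent: (2)·n from D_c, plus −(1) + (-3) = -4 from the rest, must sum to zero.
2n − 4 = 0, so n = 2.

2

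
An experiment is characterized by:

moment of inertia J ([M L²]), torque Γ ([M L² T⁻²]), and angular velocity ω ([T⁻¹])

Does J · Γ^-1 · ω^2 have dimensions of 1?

yes

Sum the exponent of each base dimension across the product:
  M: [J]_M − [Γ]_M + 2·[ω]_M = (1) − (1) + 2·(0) = 0
  L: [J]_L − [Γ]_L + 2·[ω]_L = (2) − (2) + 2·(0) = 0
  T: [J]_T − [Γ]_T + 2·[ω]_T = (0) − (-2) + 2·(-1) = 0
All base exponents vanish — dimensionless.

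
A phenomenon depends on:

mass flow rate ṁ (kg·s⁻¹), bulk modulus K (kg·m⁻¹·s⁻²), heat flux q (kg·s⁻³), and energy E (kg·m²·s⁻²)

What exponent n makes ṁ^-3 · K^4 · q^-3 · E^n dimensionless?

Balance the M exponent: (1)·n from E, plus −3·(1) + 4·(1) − 3·(1) = -2 from the rest, must sum to zero.
n − 2 = 0, so n = 2.

2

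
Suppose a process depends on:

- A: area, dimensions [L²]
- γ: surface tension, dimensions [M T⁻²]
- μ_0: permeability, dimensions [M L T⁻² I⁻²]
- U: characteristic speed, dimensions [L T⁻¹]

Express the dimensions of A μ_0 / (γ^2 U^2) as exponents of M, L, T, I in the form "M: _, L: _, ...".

M: -1, L: 1, T: 4, I: -2

Collect each base-dimension exponent across the product:
  M: (0) − 2·(1) + (1) − 2·(0) = -1
  L: (2) − 2·(0) + (1) − 2·(1) = 1
  T: (0) − 2·(-2) + (-2) − 2·(-1) = 4
  I: (0) − 2·(0) + (-2) − 2·(0) = -2
So the dimensions are [M⁻¹ L T⁴ I⁻²].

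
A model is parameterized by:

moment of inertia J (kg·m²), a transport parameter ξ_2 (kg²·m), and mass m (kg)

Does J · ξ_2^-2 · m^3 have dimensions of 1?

yes

Sum the exponent of each base dimension across the product:
  M: [J]_M − 2·[ξ_2]_M + 3·[m]_M = (1) − 2·(2) + 3·(1) = 0
  L: [J]_L − 2·[ξ_2]_L + 3·[m]_L = (2) − 2·(1) + 3·(0) = 0
  T: [J]_T − 2·[ξ_2]_T + 3·[m]_T = (0) − 2·(0) + 3·(0) = 0
  I: [J]_I − 2·[ξ_2]_I + 3·[m]_I = (0) − 2·(0) + 3·(0) = 0
All base exponents vanish — dimensionless.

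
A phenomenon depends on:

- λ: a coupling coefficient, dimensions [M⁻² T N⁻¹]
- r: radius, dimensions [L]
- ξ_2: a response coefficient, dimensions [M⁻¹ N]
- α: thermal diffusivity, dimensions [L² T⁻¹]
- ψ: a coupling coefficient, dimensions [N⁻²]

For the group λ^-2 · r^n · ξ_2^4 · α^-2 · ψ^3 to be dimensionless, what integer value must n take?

Balance the L exponent: (1)·n from r, plus −2·(0) + 4·(0) − 2·(2) + 3·(0) = -4 from the rest, must sum to zero.
n − 4 = 0, so n = 4.

4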